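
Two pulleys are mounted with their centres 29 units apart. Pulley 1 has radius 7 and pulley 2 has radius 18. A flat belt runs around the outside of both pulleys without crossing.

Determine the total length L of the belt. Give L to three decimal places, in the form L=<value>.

open belt: β = asin((r2−r1)/C) = asin(11/29) = 22.2910°
wrap1 = π − 2β = 135.4181°
wrap2 = π + 2β = 224.5819°
tangent length = C·cosβ = 26.8328
L = r1·wrap1 + r2·wrap2 + 2·C·cosβ = 7·2.3635 + 18·3.9197 + 2·26.8328 = 140.7646

L=140.765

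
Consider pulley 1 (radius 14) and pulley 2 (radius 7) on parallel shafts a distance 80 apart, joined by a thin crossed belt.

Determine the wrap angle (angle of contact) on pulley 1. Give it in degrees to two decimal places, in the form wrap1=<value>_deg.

crossed belt: β = asin((r1+r2)/C) = asin(21/80) = 15.2185°
wrap1 = wrap2 = π + 2β = 210.4369°

wrap1=210.44_deg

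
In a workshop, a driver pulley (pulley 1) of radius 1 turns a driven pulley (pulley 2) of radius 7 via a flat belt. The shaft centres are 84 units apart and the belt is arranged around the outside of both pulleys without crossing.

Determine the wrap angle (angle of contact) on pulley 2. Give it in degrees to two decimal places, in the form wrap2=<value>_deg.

open belt: β = asin((r2−r1)/C) = asin(6/84) = 4.0960°
wrap1 = π − 2β = 171.8079°
wrap2 = π + 2β = 188.1921°

wrap2=188.19_deg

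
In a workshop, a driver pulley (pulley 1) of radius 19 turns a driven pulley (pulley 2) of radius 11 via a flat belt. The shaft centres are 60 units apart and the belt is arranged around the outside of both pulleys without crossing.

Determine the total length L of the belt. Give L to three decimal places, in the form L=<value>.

L=215.316

open belt: β = asin((r2−r1)/C) = asin(-8/60) = -7.6623°
wrap1 = π − 2β = 195.3245°
wrap2 = π + 2β = 164.6755°
tangent length = C·cosβ = 59.4643
L = r1·wrap1 + r2·wrap2 + 2·C·cosβ = 19·3.4091 + 11·2.8741 + 2·59.4643 = 215.3160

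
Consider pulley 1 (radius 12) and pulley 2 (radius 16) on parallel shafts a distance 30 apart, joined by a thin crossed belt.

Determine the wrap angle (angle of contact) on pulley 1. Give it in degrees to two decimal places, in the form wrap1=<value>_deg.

wrap1=317.92_deg

crossed belt: β = asin((r1+r2)/C) = asin(28/30) = 68.9605°
wrap1 = wrap2 = π + 2β = 317.9211°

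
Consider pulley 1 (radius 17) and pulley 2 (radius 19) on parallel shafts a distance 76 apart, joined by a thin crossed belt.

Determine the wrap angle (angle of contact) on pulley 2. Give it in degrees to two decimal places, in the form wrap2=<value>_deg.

wrap2=236.55_deg

crossed belt: β = asin((r1+r2)/C) = asin(36/76) = 28.2737°
wrap1 = wrap2 = π + 2β = 236.5474°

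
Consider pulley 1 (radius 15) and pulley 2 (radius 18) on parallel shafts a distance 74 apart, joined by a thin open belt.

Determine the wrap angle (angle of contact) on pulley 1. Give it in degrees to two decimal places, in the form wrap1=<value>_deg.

wrap1=175.35_deg

open belt: β = asin((r2−r1)/C) = asin(3/74) = 2.3234°
wrap1 = π − 2β = 175.3531°
wrap2 = π + 2β = 184.6469°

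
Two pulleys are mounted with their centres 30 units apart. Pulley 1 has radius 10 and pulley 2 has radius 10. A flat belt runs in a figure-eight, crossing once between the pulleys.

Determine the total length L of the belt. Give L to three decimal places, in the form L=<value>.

crossed belt: β = asin((r1+r2)/C) = asin(20/30) = 41.8103°
wrap1 = wrap2 = π + 2β = 263.6206°
tangent length = C·cosβ = 22.3607
L = (r1+r2)·wrap + 2·C·cosβ = 20·4.6010 + 2·22.3607 = 136.7423

L=136.742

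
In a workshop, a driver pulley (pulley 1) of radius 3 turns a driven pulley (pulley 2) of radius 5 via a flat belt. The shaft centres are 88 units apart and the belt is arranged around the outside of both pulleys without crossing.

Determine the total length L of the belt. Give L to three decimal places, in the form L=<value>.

L=201.178

open belt: β = asin((r2−r1)/C) = asin(2/88) = 1.3023°
wrap1 = π − 2β = 177.3954°
wrap2 = π + 2β = 182.6046°
tangent length = C·cosβ = 87.9773
L = r1·wrap1 + r2·wrap2 + 2·C·cosβ = 3·3.0961 + 5·3.1871 + 2·87.9773 = 201.1782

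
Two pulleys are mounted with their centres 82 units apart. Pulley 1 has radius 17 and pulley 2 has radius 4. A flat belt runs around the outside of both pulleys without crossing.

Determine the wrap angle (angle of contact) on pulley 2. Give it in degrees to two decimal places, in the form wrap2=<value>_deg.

wrap2=161.76_deg

open belt: β = asin((r2−r1)/C) = asin(-13/82) = -9.1220°
wrap1 = π − 2β = 198.2439°
wrap2 = π + 2β = 161.7561°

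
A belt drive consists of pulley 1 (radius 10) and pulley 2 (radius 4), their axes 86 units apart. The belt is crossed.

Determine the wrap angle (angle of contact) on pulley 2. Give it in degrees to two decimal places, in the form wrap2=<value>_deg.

wrap2=198.74_deg

crossed belt: β = asin((r1+r2)/C) = asin(14/86) = 9.3689°
wrap1 = wrap2 = π + 2β = 198.7378°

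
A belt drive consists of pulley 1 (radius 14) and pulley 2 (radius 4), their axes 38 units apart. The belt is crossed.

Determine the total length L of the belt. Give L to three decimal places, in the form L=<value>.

crossed belt: β = asin((r1+r2)/C) = asin(18/38) = 28.2737°
wrap1 = wrap2 = π + 2β = 236.5474°
tangent length = C·cosβ = 33.4664
L = (r1+r2)·wrap + 2·C·cosβ = 18·4.1285 + 2·33.4664 = 141.2464

L=141.246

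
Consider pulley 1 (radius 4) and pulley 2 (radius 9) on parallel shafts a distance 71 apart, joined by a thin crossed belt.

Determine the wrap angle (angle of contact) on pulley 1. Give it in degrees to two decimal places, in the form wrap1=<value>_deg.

crossed belt: β = asin((r1+r2)/C) = asin(13/71) = 10.5503°
wrap1 = wrap2 = π + 2β = 201.1006°

wrap1=201.10_deg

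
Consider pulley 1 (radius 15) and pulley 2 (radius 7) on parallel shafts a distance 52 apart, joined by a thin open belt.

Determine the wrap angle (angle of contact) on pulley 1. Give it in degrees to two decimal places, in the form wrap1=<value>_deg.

wrap1=197.70_deg

open belt: β = asin((r2−r1)/C) = asin(-8/52) = -8.8499°
wrap1 = π − 2β = 197.6998°
wrap2 = π + 2β = 162.3002°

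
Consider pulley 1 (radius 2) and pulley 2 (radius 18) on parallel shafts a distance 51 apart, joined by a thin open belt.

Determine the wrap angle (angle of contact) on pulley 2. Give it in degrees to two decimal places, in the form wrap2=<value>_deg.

wrap2=216.57_deg

open belt: β = asin((r2−r1)/C) = asin(16/51) = 18.2839°
wrap1 = π − 2β = 143.4322°
wrap2 = π + 2β = 216.5678°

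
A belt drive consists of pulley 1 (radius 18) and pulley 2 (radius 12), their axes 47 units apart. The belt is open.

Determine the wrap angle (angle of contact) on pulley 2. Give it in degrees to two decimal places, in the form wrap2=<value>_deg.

wrap2=165.33_deg

open belt: β = asin((r2−r1)/C) = asin(-6/47) = -7.3344°
wrap1 = π − 2β = 194.6687°
wrap2 = π + 2β = 165.3313°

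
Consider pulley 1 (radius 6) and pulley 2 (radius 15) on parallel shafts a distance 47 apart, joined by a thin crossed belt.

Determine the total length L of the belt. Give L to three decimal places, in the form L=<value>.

crossed belt: β = asin((r1+r2)/C) = asin(21/47) = 26.5391°
wrap1 = wrap2 = π + 2β = 233.0782°
tangent length = C·cosβ = 42.0476
L = (r1+r2)·wrap + 2·C·cosβ = 21·4.0680 + 2·42.0476 = 169.5228

L=169.523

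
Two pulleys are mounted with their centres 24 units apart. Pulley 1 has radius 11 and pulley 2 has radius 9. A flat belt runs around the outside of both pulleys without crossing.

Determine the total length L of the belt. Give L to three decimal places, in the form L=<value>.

open belt: β = asin((r2−r1)/C) = asin(-2/24) = -4.7802°
wrap1 = π − 2β = 189.5604°
wrap2 = π + 2β = 170.4396°
tangent length = C·cosβ = 23.9165
L = r1·wrap1 + r2·wrap2 + 2·C·cosβ = 11·3.3085 + 9·2.9747 + 2·23.9165 = 110.9986

L=110.999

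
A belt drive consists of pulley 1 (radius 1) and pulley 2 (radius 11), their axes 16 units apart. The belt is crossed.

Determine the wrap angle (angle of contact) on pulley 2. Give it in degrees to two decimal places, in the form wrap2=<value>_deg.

wrap2=277.18_deg

crossed belt: β = asin((r1+r2)/C) = asin(12/16) = 48.5904°
wrap1 = wrap2 = π + 2β = 277.1808°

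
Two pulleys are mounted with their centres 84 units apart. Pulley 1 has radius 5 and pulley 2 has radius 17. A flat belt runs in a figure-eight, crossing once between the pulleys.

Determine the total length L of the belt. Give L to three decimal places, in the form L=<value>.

crossed belt: β = asin((r1+r2)/C) = asin(22/84) = 15.1831°
wrap1 = wrap2 = π + 2β = 210.3662°
tangent length = C·cosβ = 81.0679
L = (r1+r2)·wrap + 2·C·cosβ = 22·3.6716 + 2·81.0679 = 242.9106

L=242.911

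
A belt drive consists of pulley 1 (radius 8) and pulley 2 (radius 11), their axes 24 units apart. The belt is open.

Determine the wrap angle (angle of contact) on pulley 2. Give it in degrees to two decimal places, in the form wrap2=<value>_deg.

open belt: β = asin((r2−r1)/C) = asin(3/24) = 7.1808°
wrap1 = π − 2β = 165.6385°
wrap2 = π + 2β = 194.3615°

wrap2=194.36_deg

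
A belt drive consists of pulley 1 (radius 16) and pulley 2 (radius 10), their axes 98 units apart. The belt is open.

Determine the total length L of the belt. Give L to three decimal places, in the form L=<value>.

open belt: β = asin((r2−r1)/C) = asin(-6/98) = -3.5101°
wrap1 = π − 2β = 187.0202°
wrap2 = π + 2β = 172.9798°
tangent length = C·cosβ = 97.8162
L = r1·wrap1 + r2·wrap2 + 2·C·cosβ = 16·3.2641 + 10·3.0191 + 2·97.8162 = 278.0489

L=278.049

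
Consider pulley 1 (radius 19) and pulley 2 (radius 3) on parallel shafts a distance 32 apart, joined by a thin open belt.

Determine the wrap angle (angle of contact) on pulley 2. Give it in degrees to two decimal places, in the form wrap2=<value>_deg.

wrap2=120.00_deg

open belt: β = asin((r2−r1)/C) = asin(-16/32) = -30.0000°
wrap1 = π − 2β = 240.0000°
wrap2 = π + 2β = 120.0000°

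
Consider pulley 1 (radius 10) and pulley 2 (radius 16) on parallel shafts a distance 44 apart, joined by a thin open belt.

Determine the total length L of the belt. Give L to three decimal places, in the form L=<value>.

L=170.501

open belt: β = asin((r2−r1)/C) = asin(6/44) = 7.8375°
wrap1 = π − 2β = 164.3250°
wrap2 = π + 2β = 195.6750°
tangent length = C·cosβ = 43.5890
L = r1·wrap1 + r2·wrap2 + 2·C·cosβ = 10·2.8680 + 16·3.4152 + 2·43.5890 = 170.5009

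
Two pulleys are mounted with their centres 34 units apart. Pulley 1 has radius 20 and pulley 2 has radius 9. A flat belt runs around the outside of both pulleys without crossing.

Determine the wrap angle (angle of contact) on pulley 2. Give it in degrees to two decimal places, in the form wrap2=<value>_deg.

open belt: β = asin((r2−r1)/C) = asin(-11/34) = -18.8765°
wrap1 = π − 2β = 217.7530°
wrap2 = π + 2β = 142.2470°

wrap2=142.25_deg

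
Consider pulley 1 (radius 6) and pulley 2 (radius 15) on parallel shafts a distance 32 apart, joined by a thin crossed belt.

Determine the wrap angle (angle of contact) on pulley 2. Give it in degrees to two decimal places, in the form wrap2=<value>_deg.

wrap2=262.03_deg

crossed belt: β = asin((r1+r2)/C) = asin(21/32) = 41.0145°
wrap1 = wrap2 = π + 2β = 262.0290°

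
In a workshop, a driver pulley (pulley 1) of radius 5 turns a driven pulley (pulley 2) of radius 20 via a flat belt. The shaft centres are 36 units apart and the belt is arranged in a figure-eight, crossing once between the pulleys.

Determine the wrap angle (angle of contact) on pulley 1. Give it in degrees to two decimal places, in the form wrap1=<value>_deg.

wrap1=267.97_deg

crossed belt: β = asin((r1+r2)/C) = asin(25/36) = 43.9830°
wrap1 = wrap2 = π + 2β = 267.9659°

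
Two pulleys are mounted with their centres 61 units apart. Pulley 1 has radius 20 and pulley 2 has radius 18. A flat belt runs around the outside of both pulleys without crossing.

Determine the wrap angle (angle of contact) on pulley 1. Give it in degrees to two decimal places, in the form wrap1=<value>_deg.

open belt: β = asin((r2−r1)/C) = asin(-2/61) = -1.8789°
wrap1 = π − 2β = 183.7578°
wrap2 = π + 2β = 176.2422°

wrap1=183.76_deg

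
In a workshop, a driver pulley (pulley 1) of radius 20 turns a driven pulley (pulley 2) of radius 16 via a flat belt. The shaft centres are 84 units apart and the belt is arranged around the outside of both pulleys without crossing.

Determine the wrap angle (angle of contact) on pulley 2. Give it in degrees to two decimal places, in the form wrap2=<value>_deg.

wrap2=174.54_deg

open belt: β = asin((r2−r1)/C) = asin(-4/84) = -2.7294°
wrap1 = π − 2β = 185.4588°
wrap2 = π + 2β = 174.5412°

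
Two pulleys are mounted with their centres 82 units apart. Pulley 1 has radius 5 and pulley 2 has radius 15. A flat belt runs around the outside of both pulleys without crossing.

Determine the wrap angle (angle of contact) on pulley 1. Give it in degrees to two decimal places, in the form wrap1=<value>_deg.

wrap1=165.99_deg

open belt: β = asin((r2−r1)/C) = asin(10/82) = 7.0047°
wrap1 = π − 2β = 165.9905°
wrap2 = π + 2β = 194.0095°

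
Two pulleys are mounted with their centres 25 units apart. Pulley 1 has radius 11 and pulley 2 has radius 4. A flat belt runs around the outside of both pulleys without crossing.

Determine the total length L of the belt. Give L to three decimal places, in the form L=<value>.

open belt: β = asin((r2−r1)/C) = asin(-7/25) = -16.2602°
wrap1 = π − 2β = 212.5204°
wrap2 = π + 2β = 147.4796°
tangent length = C·cosβ = 24.0000
L = r1·wrap1 + r2·wrap2 + 2·C·cosβ = 11·3.7092 + 4·2.5740 + 2·24.0000 = 99.0970

L=99.097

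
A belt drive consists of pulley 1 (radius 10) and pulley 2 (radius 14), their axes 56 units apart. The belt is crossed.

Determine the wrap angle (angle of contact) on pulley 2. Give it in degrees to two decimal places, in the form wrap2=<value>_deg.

crossed belt: β = asin((r1+r2)/C) = asin(24/56) = 25.3769°
wrap1 = wrap2 = π + 2β = 230.7539°

wrap2=230.75_deg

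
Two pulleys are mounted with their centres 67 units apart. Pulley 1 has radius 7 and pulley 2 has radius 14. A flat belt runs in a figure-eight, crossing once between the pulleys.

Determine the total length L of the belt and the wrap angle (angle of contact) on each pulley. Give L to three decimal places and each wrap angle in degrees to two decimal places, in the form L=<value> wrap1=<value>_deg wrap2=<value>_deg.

crossed belt: β = asin((r1+r2)/C) = asin(21/67) = 18.2662°
wrap1 = wrap2 = π + 2β = 216.5325°
tangent length = C·cosβ = 63.6239
L = (r1+r2)·wrap + 2·C·cosβ = 21·3.7792 + 2·63.6239 = 206.6111

L=206.611 wrap1=216.53_deg wrap2=216.53_deg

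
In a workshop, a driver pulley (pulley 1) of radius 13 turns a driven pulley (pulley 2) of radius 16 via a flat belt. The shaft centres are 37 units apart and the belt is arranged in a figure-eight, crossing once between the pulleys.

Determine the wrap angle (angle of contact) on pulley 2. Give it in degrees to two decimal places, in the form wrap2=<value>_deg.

wrap2=283.22_deg

crossed belt: β = asin((r1+r2)/C) = asin(29/37) = 51.6083°
wrap1 = wrap2 = π + 2β = 283.2167°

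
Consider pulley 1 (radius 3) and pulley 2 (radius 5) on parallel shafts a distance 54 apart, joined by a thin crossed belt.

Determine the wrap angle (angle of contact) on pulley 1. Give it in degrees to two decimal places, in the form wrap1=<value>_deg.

wrap1=197.04_deg

crossed belt: β = asin((r1+r2)/C) = asin(8/54) = 8.5196°
wrap1 = wrap2 = π + 2β = 197.0392°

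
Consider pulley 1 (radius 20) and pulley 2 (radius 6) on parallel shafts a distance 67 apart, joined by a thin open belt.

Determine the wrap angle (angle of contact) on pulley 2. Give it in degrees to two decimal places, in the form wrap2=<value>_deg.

wrap2=155.88_deg

open belt: β = asin((r2−r1)/C) = asin(-14/67) = -12.0611°
wrap1 = π − 2β = 204.1223°
wrap2 = π + 2β = 155.8777°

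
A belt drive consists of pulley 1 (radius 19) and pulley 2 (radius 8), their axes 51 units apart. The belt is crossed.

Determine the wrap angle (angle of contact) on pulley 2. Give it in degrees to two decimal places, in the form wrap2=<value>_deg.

crossed belt: β = asin((r1+r2)/C) = asin(27/51) = 31.9657°
wrap1 = wrap2 = π + 2β = 243.9314°

wrap2=243.93_deg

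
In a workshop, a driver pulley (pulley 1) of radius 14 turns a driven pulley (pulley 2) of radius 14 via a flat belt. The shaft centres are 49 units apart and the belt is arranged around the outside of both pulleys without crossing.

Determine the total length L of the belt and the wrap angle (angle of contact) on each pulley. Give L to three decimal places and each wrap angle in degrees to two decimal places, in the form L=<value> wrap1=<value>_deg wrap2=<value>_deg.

open belt: β = asin((r2−r1)/C) = asin(0/49) = 0.0000°
wrap1 = π − 2β = 180.0000°
wrap2 = π + 2β = 180.0000°
tangent length = C·cosβ = 49.0000
L = r1·wrap1 + r2·wrap2 + 2·C·cosβ = 14·3.1416 + 14·3.1416 + 2·49.0000 = 185.9646

L=185.965 wrap1=180.00_deg wrap2=180.00_deg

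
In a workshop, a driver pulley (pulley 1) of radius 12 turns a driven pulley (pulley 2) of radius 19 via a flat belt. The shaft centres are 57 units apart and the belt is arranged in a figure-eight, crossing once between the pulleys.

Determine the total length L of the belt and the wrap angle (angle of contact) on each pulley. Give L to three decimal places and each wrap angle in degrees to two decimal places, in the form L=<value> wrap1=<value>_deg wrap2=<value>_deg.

L=228.707 wrap1=245.89_deg wrap2=245.89_deg

crossed belt: β = asin((r1+r2)/C) = asin(31/57) = 32.9468°
wrap1 = wrap2 = π + 2β = 245.8935°
tangent length = C·cosβ = 47.8330
L = (r1+r2)·wrap + 2·C·cosβ = 31·4.2917 + 2·47.8330 = 228.7073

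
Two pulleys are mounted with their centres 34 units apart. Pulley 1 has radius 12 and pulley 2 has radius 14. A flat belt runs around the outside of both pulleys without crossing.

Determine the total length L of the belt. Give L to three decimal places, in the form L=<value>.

open belt: β = asin((r2−r1)/C) = asin(2/34) = 3.3723°
wrap1 = π − 2β = 173.2554°
wrap2 = π + 2β = 186.7446°
tangent length = C·cosβ = 33.9411
L = r1·wrap1 + r2·wrap2 + 2·C·cosβ = 12·3.0239 + 14·3.2593 + 2·33.9411 = 149.7991

L=149.799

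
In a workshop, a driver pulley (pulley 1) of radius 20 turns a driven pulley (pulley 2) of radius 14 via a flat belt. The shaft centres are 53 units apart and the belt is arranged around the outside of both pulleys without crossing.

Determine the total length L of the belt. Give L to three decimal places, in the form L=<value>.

L=213.494

open belt: β = asin((r2−r1)/C) = asin(-6/53) = -6.5002°
wrap1 = π − 2β = 193.0005°
wrap2 = π + 2β = 166.9995°
tangent length = C·cosβ = 52.6593
L = r1·wrap1 + r2·wrap2 + 2·C·cosβ = 20·3.3685 + 14·2.9147 + 2·52.6593 = 213.4941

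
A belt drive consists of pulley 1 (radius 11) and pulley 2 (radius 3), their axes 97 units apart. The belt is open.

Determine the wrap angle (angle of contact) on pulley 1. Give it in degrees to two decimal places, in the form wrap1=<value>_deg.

open belt: β = asin((r2−r1)/C) = asin(-8/97) = -4.7308°
wrap1 = π − 2β = 189.4616°
wrap2 = π + 2β = 170.5384°

wrap1=189.46_deg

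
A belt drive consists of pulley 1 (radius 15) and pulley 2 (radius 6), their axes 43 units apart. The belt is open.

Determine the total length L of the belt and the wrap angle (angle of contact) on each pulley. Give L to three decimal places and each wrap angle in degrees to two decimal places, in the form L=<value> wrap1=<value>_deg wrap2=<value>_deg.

L=153.864 wrap1=204.16_deg wrap2=155.84_deg

open belt: β = asin((r2−r1)/C) = asin(-9/43) = -12.0815°
wrap1 = π − 2β = 204.1629°
wrap2 = π + 2β = 155.8371°
tangent length = C·cosβ = 42.0476
L = r1·wrap1 + r2·wrap2 + 2·C·cosβ = 15·3.5633 + 6·2.7199 + 2·42.0476 = 153.8641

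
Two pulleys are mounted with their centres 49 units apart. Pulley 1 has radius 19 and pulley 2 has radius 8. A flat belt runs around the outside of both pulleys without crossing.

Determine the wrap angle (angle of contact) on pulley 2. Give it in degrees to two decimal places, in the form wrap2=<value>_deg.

wrap2=154.05_deg

open belt: β = asin((r2−r1)/C) = asin(-11/49) = -12.9729°
wrap1 = π − 2β = 205.9458°
wrap2 = π + 2β = 154.0542°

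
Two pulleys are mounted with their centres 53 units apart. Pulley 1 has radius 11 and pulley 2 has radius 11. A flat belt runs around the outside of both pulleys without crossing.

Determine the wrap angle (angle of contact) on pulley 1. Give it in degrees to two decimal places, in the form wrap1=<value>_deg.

wrap1=180.00_deg

open belt: β = asin((r2−r1)/C) = asin(0/53) = 0.0000°
wrap1 = π − 2β = 180.0000°
wrap2 = π + 2β = 180.0000°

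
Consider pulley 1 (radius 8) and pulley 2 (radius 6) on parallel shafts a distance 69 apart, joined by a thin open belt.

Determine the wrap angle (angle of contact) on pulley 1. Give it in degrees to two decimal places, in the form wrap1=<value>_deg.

open belt: β = asin((r2−r1)/C) = asin(-2/69) = -1.6610°
wrap1 = π − 2β = 183.3220°
wrap2 = π + 2β = 176.6780°

wrap1=183.32_deg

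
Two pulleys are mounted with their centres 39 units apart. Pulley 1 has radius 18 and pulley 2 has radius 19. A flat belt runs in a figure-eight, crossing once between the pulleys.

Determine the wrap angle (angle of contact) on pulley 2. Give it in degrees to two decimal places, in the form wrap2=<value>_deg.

wrap2=323.14_deg

crossed belt: β = asin((r1+r2)/C) = asin(37/39) = 71.5713°
wrap1 = wrap2 = π + 2β = 323.1427°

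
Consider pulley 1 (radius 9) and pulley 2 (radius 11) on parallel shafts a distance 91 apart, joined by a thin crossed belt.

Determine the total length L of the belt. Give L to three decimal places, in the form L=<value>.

crossed belt: β = asin((r1+r2)/C) = asin(20/91) = 12.6961°
wrap1 = wrap2 = π + 2β = 205.3922°
tangent length = C·cosβ = 88.7750
L = (r1+r2)·wrap + 2·C·cosβ = 20·3.5848 + 2·88.7750 = 249.2454

L=249.245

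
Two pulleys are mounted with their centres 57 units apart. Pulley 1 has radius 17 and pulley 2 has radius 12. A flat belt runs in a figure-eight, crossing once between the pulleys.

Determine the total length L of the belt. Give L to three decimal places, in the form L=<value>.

crossed belt: β = asin((r1+r2)/C) = asin(29/57) = 30.5821°
wrap1 = wrap2 = π + 2β = 241.1641°
tangent length = C·cosβ = 49.0714
L = (r1+r2)·wrap + 2·C·cosβ = 29·4.2091 + 2·49.0714 = 220.2069

L=220.207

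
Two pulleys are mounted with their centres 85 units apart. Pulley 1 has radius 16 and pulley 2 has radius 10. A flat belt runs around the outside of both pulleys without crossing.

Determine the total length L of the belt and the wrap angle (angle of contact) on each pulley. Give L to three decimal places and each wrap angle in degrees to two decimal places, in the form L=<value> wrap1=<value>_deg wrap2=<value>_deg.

L=252.105 wrap1=188.10_deg wrap2=171.90_deg

open belt: β = asin((r2−r1)/C) = asin(-6/85) = -4.0478°
wrap1 = π − 2β = 188.0955°
wrap2 = π + 2β = 171.9045°
tangent length = C·cosβ = 84.7880
L = r1·wrap1 + r2·wrap2 + 2·C·cosβ = 16·3.2829 + 10·3.0003 + 2·84.7880 = 252.1051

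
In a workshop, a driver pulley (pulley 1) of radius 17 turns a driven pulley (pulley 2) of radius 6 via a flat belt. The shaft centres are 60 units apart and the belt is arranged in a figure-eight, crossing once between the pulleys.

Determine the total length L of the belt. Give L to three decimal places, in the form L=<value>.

crossed belt: β = asin((r1+r2)/C) = asin(23/60) = 22.5403°
wrap1 = wrap2 = π + 2β = 225.0806°
tangent length = C·cosβ = 55.4166
L = (r1+r2)·wrap + 2·C·cosβ = 23·3.9284 + 2·55.4166 = 201.1864

L=201.186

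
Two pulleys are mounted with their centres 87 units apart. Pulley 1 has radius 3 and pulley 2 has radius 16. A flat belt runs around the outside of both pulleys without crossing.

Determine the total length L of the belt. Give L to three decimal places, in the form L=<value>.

open belt: β = asin((r2−r1)/C) = asin(13/87) = 8.5936°
wrap1 = π − 2β = 162.8128°
wrap2 = π + 2β = 197.1872°
tangent length = C·cosβ = 86.0233
L = r1·wrap1 + r2·wrap2 + 2·C·cosβ = 3·2.8416 + 16·3.4416 + 2·86.0233 = 235.6364

L=235.636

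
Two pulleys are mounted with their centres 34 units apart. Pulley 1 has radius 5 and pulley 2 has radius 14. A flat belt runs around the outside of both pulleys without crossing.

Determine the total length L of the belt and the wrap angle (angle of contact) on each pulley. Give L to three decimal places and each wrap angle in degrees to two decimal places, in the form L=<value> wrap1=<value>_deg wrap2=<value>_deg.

open belt: β = asin((r2−r1)/C) = asin(9/34) = 15.3495°
wrap1 = π − 2β = 149.3010°
wrap2 = π + 2β = 210.6990°
tangent length = C·cosβ = 32.7872
L = r1·wrap1 + r2·wrap2 + 2·C·cosβ = 5·2.6058 + 14·3.6774 + 2·32.7872 = 130.0868

L=130.087 wrap1=149.30_deg wrap2=210.70_deg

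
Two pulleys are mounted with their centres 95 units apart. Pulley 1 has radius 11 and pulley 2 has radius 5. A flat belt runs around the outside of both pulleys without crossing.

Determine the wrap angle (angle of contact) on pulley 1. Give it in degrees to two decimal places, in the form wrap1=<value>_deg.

wrap1=187.24_deg

open belt: β = asin((r2−r1)/C) = asin(-6/95) = -3.6211°
wrap1 = π − 2β = 187.2422°
wrap2 = π + 2β = 172.7578°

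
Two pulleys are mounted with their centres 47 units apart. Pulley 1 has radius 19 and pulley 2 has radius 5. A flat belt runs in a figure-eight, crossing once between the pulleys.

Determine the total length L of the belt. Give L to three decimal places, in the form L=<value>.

L=181.944

crossed belt: β = asin((r1+r2)/C) = asin(24/47) = 30.7064°
wrap1 = wrap2 = π + 2β = 241.4127°
tangent length = C·cosβ = 40.4104
L = (r1+r2)·wrap + 2·C·cosβ = 24·4.2134 + 2·40.4104 = 181.9435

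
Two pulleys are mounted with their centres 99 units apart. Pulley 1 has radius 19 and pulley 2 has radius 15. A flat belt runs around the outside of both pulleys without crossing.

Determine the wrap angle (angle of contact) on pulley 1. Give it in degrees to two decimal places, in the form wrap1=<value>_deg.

wrap1=184.63_deg

open belt: β = asin((r2−r1)/C) = asin(-4/99) = -2.3156°
wrap1 = π − 2β = 184.6312°
wrap2 = π + 2β = 175.3688°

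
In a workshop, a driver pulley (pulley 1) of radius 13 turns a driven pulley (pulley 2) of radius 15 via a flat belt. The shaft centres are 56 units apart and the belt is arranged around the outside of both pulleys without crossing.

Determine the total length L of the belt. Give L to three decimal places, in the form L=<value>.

open belt: β = asin((r2−r1)/C) = asin(2/56) = 2.0467°
wrap1 = π − 2β = 175.9066°
wrap2 = π + 2β = 184.0934°
tangent length = C·cosβ = 55.9643
L = r1·wrap1 + r2·wrap2 + 2·C·cosβ = 13·3.0701 + 15·3.2130 + 2·55.9643 = 200.0360

L=200.036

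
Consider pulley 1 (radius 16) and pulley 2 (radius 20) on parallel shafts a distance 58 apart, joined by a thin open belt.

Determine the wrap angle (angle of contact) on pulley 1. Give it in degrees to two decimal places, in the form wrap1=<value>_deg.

open belt: β = asin((r2−r1)/C) = asin(4/58) = 3.9546°
wrap1 = π − 2β = 172.0909°
wrap2 = π + 2β = 187.9091°

wrap1=172.09_deg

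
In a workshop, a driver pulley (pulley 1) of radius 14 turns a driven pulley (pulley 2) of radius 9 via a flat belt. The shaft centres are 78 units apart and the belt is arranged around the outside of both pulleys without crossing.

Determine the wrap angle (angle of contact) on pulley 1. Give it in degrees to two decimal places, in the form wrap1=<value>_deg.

open belt: β = asin((r2−r1)/C) = asin(-5/78) = -3.6753°
wrap1 = π − 2β = 187.3507°
wrap2 = π + 2β = 172.6493°

wrap1=187.35_deg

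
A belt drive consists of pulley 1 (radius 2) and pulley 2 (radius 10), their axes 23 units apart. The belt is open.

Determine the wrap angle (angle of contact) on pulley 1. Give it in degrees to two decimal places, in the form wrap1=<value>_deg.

wrap1=139.29_deg

open belt: β = asin((r2−r1)/C) = asin(8/23) = 20.3544°
wrap1 = π − 2β = 139.2912°
wrap2 = π + 2β = 220.7088°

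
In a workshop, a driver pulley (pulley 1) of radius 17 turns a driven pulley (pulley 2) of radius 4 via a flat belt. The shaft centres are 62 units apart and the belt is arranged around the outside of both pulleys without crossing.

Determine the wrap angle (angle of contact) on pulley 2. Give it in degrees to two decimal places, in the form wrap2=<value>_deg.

wrap2=155.79_deg

open belt: β = asin((r2−r1)/C) = asin(-13/62) = -12.1034°
wrap1 = π − 2β = 204.2069°
wrap2 = π + 2β = 155.7931°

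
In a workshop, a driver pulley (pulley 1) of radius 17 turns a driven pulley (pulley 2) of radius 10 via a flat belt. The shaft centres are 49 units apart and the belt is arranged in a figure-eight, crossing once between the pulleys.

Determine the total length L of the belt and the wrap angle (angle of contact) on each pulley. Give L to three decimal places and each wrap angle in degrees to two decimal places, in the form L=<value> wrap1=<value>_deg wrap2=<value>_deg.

L=198.117 wrap1=246.87_deg wrap2=246.87_deg

crossed belt: β = asin((r1+r2)/C) = asin(27/49) = 33.4370°
wrap1 = wrap2 = π + 2β = 246.8741°
tangent length = C·cosβ = 40.8901
L = (r1+r2)·wrap + 2·C·cosβ = 27·4.3088 + 2·40.8901 = 198.1169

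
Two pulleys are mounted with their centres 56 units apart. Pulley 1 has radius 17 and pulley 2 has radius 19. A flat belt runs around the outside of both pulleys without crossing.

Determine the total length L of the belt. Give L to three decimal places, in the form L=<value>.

L=225.169

open belt: β = asin((r2−r1)/C) = asin(2/56) = 2.0467°
wrap1 = π − 2β = 175.9066°
wrap2 = π + 2β = 184.0934°
tangent length = C·cosβ = 55.9643
L = r1·wrap1 + r2·wrap2 + 2·C·cosβ = 17·3.0701 + 19·3.2130 + 2·55.9643 = 225.1688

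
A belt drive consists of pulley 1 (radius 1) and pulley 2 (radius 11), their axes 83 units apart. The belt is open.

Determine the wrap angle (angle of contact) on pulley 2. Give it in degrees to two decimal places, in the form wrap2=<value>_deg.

open belt: β = asin((r2−r1)/C) = asin(10/83) = 6.9199°
wrap1 = π − 2β = 166.1602°
wrap2 = π + 2β = 193.8398°

wrap2=193.84_deg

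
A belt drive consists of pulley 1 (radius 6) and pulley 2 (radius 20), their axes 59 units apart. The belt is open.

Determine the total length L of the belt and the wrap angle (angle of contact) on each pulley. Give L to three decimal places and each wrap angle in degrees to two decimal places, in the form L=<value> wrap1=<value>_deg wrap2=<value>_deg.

open belt: β = asin((r2−r1)/C) = asin(14/59) = 13.7265°
wrap1 = π − 2β = 152.5469°
wrap2 = π + 2β = 207.4531°
tangent length = C·cosβ = 57.3149
L = r1·wrap1 + r2·wrap2 + 2·C·cosβ = 6·2.6624 + 20·3.6207 + 2·57.3149 = 203.0193

L=203.019 wrap1=152.55_deg wrap2=207.45_deg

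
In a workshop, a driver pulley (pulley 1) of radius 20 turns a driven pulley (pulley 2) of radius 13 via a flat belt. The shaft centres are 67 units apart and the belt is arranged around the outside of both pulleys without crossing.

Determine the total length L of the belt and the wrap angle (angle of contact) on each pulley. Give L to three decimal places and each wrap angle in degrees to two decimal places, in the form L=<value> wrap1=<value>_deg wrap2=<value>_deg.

L=238.405 wrap1=191.99_deg wrap2=168.01_deg

open belt: β = asin((r2−r1)/C) = asin(-7/67) = -5.9971°
wrap1 = π − 2β = 191.9941°
wrap2 = π + 2β = 168.0059°
tangent length = C·cosβ = 66.6333
L = r1·wrap1 + r2·wrap2 + 2·C·cosβ = 20·3.3509 + 13·2.9323 + 2·66.6333 = 238.4046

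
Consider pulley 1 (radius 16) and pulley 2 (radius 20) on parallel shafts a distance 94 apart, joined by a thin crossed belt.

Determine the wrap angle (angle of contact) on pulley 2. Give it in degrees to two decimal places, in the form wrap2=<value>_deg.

crossed belt: β = asin((r1+r2)/C) = asin(36/94) = 22.5183°
wrap1 = wrap2 = π + 2β = 225.0366°

wrap2=225.04_deg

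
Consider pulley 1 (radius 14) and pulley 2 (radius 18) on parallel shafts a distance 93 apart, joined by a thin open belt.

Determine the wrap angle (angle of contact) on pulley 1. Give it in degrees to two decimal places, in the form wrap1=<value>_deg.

open belt: β = asin((r2−r1)/C) = asin(4/93) = 2.4651°
wrap1 = π − 2β = 175.0698°
wrap2 = π + 2β = 184.9302°

wrap1=175.07_deg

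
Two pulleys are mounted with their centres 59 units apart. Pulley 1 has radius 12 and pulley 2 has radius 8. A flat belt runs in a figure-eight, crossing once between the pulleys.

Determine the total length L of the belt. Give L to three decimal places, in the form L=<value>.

crossed belt: β = asin((r1+r2)/C) = asin(20/59) = 19.8149°
wrap1 = wrap2 = π + 2β = 219.6299°
tangent length = C·cosβ = 55.5068
L = (r1+r2)·wrap + 2·C·cosβ = 20·3.8333 + 2·55.5068 = 187.6788

L=187.679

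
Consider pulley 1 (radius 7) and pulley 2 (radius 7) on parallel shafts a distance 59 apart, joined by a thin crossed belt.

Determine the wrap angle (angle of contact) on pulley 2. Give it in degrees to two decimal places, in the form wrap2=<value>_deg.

crossed belt: β = asin((r1+r2)/C) = asin(14/59) = 13.7265°
wrap1 = wrap2 = π + 2β = 207.4531°

wrap2=207.45_deg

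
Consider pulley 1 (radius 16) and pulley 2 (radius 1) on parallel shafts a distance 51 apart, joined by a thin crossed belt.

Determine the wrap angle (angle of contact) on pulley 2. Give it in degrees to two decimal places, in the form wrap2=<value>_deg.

crossed belt: β = asin((r1+r2)/C) = asin(17/51) = 19.4712°
wrap1 = wrap2 = π + 2β = 218.9424°

wrap2=218.94_deg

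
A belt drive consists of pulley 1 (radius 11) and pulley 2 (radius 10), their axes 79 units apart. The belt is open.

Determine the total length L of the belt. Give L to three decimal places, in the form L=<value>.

open belt: β = asin((r2−r1)/C) = asin(-1/79) = -0.7253°
wrap1 = π − 2β = 181.4506°
wrap2 = π + 2β = 178.5494°
tangent length = C·cosβ = 78.9937
L = r1·wrap1 + r2·wrap2 + 2·C·cosβ = 11·3.1669 + 10·3.1163 + 2·78.9937 = 223.9861

L=223.986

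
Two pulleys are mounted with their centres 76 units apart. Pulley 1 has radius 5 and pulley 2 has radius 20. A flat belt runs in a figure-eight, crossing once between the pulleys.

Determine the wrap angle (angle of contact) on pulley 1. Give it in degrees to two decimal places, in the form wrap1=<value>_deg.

wrap1=218.41_deg

crossed belt: β = asin((r1+r2)/C) = asin(25/76) = 19.2049°
wrap1 = wrap2 = π + 2β = 218.4098°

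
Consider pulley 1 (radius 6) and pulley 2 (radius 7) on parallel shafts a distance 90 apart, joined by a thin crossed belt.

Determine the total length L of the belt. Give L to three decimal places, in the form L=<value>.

crossed belt: β = asin((r1+r2)/C) = asin(13/90) = 8.3051°
wrap1 = wrap2 = π + 2β = 196.6102°
tangent length = C·cosβ = 89.0562
L = (r1+r2)·wrap + 2·C·cosβ = 13·3.4315 + 2·89.0562 = 222.7218

L=222.722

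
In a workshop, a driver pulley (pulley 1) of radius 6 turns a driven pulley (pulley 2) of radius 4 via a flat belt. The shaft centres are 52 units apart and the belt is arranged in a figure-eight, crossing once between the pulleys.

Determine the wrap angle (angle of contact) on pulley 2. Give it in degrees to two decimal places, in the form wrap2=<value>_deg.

wrap2=202.17_deg

crossed belt: β = asin((r1+r2)/C) = asin(10/52) = 11.0875°
wrap1 = wrap2 = π + 2β = 202.1750°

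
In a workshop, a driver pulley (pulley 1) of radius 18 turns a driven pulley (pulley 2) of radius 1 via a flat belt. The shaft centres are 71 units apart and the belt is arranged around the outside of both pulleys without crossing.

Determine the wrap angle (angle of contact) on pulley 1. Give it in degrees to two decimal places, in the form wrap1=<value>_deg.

open belt: β = asin((r2−r1)/C) = asin(-17/71) = -13.8533°
wrap1 = π − 2β = 207.7066°
wrap2 = π + 2β = 152.2934°

wrap1=207.71_deg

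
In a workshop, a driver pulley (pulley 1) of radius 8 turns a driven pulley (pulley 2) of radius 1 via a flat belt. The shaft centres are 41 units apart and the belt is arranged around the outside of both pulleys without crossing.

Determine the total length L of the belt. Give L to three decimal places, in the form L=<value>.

L=111.472

open belt: β = asin((r2−r1)/C) = asin(-7/41) = -9.8304°
wrap1 = π − 2β = 199.6607°
wrap2 = π + 2β = 160.3393°
tangent length = C·cosβ = 40.3980
L = r1·wrap1 + r2·wrap2 + 2·C·cosβ = 8·3.4847 + 1·2.7984 + 2·40.3980 = 111.4724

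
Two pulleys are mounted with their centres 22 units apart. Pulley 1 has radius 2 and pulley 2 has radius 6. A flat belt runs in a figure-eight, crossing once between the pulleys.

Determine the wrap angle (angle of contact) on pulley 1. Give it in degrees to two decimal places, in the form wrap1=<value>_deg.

crossed belt: β = asin((r1+r2)/C) = asin(8/22) = 21.3237°
wrap1 = wrap2 = π + 2β = 222.6474°

wrap1=222.65_deg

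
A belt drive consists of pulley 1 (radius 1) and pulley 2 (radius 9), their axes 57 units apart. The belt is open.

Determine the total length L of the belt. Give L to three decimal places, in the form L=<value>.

open belt: β = asin((r2−r1)/C) = asin(8/57) = 8.0682°
wrap1 = π − 2β = 163.8637°
wrap2 = π + 2β = 196.1363°
tangent length = C·cosβ = 56.4358
L = r1·wrap1 + r2·wrap2 + 2·C·cosβ = 1·2.8600 + 9·3.4232 + 2·56.4358 = 146.5406

L=146.541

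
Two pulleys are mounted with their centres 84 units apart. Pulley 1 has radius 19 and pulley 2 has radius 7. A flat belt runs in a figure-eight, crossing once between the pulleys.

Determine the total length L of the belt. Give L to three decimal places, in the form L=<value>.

L=257.795

crossed belt: β = asin((r1+r2)/C) = asin(26/84) = 18.0305°
wrap1 = wrap2 = π + 2β = 216.0611°
tangent length = C·cosβ = 79.8749
L = (r1+r2)·wrap + 2·C·cosβ = 26·3.7710 + 2·79.8749 = 257.7952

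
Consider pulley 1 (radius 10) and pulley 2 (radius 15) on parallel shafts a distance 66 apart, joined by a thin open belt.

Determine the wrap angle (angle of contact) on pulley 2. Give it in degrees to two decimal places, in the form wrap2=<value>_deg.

open belt: β = asin((r2−r1)/C) = asin(5/66) = 4.3448°
wrap1 = π − 2β = 171.3105°
wrap2 = π + 2β = 188.6895°

wrap2=188.69_deg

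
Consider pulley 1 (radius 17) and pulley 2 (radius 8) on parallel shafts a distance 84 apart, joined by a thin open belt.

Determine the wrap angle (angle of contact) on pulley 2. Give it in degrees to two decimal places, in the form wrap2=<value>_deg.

wrap2=167.70_deg

open belt: β = asin((r2−r1)/C) = asin(-9/84) = -6.1506°
wrap1 = π − 2β = 192.3013°
wrap2 = π + 2β = 167.6987°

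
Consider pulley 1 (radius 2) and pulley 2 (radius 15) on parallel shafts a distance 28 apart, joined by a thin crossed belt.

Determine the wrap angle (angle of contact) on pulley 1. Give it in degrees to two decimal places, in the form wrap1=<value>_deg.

wrap1=254.77_deg

crossed belt: β = asin((r1+r2)/C) = asin(17/28) = 37.3832°
wrap1 = wrap2 = π + 2β = 254.7664°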